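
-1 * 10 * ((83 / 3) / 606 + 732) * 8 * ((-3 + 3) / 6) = 0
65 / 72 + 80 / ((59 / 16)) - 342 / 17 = 179099 / 72216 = 2.48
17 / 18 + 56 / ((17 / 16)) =16417 / 306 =53.65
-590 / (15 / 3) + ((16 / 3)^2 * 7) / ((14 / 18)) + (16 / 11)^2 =16954 / 121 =140.12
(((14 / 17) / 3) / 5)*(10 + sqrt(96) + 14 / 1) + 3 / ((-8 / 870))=-324.39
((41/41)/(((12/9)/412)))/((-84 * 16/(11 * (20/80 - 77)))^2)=1174625287/9633792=121.93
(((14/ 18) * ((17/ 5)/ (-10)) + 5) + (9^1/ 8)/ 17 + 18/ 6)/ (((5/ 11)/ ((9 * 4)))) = 2626063/ 4250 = 617.90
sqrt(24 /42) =2 * sqrt(7) /7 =0.76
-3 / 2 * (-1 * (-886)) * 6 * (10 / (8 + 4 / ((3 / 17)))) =-59805 / 23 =-2600.22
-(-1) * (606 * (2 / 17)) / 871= 1212 / 14807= 0.08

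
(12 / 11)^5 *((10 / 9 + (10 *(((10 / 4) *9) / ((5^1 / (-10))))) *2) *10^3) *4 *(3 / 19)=-2684067840000 / 3059969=-877155.24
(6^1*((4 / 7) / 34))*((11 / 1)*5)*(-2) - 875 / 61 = -184645 / 7259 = -25.44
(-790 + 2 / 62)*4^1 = -97956 / 31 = -3159.87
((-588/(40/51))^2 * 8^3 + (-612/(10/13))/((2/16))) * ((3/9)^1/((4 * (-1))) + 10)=71341313484/25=2853652539.36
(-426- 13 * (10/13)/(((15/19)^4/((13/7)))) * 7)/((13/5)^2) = -7701596/68445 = -112.52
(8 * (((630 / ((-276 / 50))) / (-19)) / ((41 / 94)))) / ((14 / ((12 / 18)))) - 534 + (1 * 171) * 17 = 42611041 / 17917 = 2378.25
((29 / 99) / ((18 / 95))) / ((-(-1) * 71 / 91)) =250705 / 126522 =1.98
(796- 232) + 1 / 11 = 6205 / 11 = 564.09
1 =1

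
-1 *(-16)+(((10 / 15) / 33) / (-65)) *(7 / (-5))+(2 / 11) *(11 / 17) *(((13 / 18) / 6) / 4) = 210090587 / 13127400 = 16.00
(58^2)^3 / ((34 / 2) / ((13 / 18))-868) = -247446501536 / 5489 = -45080433.87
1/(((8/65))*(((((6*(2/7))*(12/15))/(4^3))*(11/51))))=1757.95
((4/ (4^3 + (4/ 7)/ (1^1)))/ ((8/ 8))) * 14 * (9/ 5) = 882/ 565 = 1.56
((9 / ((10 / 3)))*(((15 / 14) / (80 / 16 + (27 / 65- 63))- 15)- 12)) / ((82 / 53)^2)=-107380718847 / 3523510480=-30.48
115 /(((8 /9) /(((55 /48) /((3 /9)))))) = 56925 /128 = 444.73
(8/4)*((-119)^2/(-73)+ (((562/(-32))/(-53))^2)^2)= -7322347536752343/18874535542784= -387.95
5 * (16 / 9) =80 / 9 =8.89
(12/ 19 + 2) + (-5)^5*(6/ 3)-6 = -118814/ 19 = -6253.37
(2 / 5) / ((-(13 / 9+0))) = -18 / 65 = -0.28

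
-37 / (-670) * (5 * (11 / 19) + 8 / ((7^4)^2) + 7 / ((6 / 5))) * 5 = 212231182559 / 88063100076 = 2.41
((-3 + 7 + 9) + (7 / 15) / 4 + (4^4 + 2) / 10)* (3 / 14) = 467 / 56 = 8.34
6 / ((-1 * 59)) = -6 / 59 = -0.10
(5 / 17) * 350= 1750 / 17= 102.94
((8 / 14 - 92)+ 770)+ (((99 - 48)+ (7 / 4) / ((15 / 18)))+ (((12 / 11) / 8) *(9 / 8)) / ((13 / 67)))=58655563 / 80080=732.46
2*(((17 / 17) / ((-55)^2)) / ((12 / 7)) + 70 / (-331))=-2538683 / 6007650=-0.42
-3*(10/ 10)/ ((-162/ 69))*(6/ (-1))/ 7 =-23/ 21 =-1.10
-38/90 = -19/45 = -0.42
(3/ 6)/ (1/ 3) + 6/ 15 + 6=79/ 10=7.90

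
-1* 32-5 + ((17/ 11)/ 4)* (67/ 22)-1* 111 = -142125/ 968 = -146.82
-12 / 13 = -0.92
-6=-6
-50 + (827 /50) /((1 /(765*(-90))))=-1138829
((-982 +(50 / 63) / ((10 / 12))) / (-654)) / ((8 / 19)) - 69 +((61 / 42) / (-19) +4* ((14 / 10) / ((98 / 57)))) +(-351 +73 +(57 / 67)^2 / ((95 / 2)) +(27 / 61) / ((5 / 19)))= -483832439575007 / 1429091644680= -338.56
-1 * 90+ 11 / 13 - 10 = -1289 / 13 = -99.15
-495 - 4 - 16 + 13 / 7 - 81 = -4159 / 7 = -594.14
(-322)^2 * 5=518420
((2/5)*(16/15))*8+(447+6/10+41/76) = 2573851/5700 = 451.55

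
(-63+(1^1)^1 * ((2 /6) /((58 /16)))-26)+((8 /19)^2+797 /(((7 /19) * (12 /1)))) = 26834197 /293132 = 91.54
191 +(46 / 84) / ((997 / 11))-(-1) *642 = 34881295 / 41874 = 833.01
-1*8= -8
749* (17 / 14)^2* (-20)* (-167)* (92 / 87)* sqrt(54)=2375504860* sqrt(6) / 203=28663915.21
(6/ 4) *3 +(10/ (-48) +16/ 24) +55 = 1439/ 24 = 59.96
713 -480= 233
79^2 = 6241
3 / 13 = 0.23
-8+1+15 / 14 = -83 / 14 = -5.93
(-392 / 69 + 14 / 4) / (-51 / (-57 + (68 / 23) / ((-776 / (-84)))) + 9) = -12687451 / 57585468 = -0.22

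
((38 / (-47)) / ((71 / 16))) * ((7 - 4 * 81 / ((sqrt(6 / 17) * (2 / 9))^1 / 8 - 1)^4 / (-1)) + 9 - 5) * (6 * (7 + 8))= -3337889087839225239360 / 606029471562400297 - 21073109024170967040 * sqrt(102) / 606029471562400297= -5858.98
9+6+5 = 20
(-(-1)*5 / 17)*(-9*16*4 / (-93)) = 960 / 527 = 1.82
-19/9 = -2.11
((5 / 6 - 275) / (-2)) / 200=329 / 480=0.69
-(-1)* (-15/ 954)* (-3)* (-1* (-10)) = 25/ 53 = 0.47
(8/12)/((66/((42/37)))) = 14/1221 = 0.01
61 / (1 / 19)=1159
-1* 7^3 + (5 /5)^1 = -342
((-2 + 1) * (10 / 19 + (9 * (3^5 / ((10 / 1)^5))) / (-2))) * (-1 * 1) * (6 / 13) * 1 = 0.24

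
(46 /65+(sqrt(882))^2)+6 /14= 401827 /455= 883.14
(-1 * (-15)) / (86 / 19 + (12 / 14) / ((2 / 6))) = 1995 / 944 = 2.11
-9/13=-0.69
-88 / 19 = -4.63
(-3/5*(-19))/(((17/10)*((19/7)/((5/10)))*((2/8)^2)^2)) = 5376/17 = 316.24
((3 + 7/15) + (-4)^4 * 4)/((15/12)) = 821.97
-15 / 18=-5 / 6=-0.83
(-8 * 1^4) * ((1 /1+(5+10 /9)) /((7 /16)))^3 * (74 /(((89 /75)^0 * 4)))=-158913789952 /250047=-635535.68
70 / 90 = 7 / 9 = 0.78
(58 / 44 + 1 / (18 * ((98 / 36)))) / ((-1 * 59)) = -1443 / 63602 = -0.02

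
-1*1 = -1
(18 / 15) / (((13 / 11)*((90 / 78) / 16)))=352 / 25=14.08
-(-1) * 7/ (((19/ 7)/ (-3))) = -147/ 19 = -7.74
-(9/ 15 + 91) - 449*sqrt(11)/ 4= -449*sqrt(11)/ 4 - 458/ 5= -463.89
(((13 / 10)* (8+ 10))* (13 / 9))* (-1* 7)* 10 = -2366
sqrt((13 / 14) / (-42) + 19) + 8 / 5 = 8 / 5 + sqrt(33477) / 42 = 5.96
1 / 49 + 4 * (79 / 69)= 15553 / 3381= 4.60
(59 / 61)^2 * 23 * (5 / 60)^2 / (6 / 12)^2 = 80063 / 133956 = 0.60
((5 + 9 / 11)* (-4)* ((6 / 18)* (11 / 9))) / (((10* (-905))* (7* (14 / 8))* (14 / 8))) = 2048 / 41906025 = 0.00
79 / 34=2.32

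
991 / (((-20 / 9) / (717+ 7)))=-1614339 / 5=-322867.80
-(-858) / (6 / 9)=1287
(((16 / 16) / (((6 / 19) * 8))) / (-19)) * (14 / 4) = -0.07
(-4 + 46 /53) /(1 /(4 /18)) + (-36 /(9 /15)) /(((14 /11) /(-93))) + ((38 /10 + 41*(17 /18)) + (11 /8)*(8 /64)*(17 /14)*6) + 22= 4754056609 /1068480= 4449.36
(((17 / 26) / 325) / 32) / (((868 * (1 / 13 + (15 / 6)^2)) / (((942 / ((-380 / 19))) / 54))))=-2669 / 267295392000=-0.00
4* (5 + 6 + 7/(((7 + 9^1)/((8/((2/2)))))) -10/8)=53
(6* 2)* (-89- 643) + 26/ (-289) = -2538602/ 289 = -8784.09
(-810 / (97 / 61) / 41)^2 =2441348100 / 15816529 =154.35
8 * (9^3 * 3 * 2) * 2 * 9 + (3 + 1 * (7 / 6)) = 629860.17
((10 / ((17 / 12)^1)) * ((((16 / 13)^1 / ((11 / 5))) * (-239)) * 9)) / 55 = -4129920 / 26741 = -154.44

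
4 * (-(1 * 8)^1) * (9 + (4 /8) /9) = -2608 /9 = -289.78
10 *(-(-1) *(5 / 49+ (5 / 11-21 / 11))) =-7290 / 539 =-13.53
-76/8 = -19/2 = -9.50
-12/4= -3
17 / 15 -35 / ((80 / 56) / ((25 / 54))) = -5513 / 540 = -10.21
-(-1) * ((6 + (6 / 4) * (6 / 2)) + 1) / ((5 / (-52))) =-598 / 5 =-119.60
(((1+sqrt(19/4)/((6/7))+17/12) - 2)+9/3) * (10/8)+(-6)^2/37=35 * sqrt(19)/48+9313/1776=8.42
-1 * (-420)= 420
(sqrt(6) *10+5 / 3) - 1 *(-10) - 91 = -238 / 3+10 *sqrt(6) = -54.84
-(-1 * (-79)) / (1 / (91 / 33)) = -7189 / 33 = -217.85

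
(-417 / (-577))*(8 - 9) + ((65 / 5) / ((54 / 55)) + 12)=24.52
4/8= 1/2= 0.50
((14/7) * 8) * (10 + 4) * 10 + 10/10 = 2241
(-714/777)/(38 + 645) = -34/25271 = -0.00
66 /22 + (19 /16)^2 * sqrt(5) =3 + 361 * sqrt(5) /256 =6.15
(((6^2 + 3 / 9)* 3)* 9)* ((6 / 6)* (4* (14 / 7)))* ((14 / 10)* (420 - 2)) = 22963248 / 5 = 4592649.60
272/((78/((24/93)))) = 0.90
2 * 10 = 20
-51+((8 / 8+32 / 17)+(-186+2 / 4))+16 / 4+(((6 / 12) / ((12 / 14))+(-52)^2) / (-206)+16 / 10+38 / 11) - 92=-762024053 / 2311320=-329.69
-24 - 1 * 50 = -74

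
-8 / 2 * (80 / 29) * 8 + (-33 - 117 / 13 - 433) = -16335 / 29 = -563.28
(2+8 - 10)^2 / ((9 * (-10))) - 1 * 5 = -5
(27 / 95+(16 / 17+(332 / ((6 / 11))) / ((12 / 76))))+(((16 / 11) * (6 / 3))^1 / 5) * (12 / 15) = 3856.58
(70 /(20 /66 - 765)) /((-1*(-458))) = -33 /165109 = -0.00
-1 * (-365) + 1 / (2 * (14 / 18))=5119 / 14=365.64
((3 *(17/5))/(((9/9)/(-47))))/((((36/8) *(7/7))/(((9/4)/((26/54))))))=-64719/130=-497.84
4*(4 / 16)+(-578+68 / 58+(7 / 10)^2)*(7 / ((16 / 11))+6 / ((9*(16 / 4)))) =-399320381 / 139200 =-2868.68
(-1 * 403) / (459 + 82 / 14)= -2821 / 3254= -0.87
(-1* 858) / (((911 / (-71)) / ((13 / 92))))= 395967 / 41906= 9.45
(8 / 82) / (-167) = -4 / 6847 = -0.00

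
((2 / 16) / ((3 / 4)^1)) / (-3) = -1 / 18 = -0.06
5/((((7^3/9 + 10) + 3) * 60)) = 3/1840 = 0.00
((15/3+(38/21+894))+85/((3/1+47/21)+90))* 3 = 7574297/2800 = 2705.11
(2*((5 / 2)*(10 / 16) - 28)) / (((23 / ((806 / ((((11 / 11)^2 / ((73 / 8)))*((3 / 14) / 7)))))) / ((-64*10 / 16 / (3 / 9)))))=3048838065 / 46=66279088.37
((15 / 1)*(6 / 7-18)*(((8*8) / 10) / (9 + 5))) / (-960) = 6 / 49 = 0.12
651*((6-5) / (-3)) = -217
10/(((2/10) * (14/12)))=300/7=42.86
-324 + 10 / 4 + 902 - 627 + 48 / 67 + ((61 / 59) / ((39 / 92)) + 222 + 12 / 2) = 56935525 / 308334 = 184.66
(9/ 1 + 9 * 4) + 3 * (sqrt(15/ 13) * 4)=12 * sqrt(195)/ 13 + 45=57.89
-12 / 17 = -0.71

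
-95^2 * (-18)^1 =162450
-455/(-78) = 35/6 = 5.83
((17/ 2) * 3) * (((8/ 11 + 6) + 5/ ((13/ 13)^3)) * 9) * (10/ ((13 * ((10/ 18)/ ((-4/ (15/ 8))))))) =-5684256/ 715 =-7950.01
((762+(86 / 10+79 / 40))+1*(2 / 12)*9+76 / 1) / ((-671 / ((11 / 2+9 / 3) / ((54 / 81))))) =-1734153 / 107360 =-16.15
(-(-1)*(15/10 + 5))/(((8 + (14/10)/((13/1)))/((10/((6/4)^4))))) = 67600/42687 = 1.58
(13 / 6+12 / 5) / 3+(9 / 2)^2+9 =5539 / 180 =30.77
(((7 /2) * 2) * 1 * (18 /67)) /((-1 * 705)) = -42 /15745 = -0.00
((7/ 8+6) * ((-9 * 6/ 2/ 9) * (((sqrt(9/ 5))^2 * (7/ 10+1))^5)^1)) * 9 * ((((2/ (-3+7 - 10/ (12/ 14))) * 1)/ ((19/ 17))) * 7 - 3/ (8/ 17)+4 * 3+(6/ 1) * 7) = -800735584807689597/ 349600000000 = -2290433.59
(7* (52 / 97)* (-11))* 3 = -12012 / 97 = -123.84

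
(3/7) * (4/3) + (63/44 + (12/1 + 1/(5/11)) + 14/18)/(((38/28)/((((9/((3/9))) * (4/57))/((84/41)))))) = 9801437/833910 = 11.75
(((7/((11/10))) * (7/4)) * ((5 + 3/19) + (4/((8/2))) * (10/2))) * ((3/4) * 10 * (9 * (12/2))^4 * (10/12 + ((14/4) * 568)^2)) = 5958851356508182650/209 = 28511250509608529.43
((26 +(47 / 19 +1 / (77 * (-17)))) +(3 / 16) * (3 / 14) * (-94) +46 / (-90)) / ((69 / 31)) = 13425607627 / 1235591280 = 10.87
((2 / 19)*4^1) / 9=8 / 171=0.05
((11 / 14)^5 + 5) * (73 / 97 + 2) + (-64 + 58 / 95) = -241866697001 / 4956048160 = -48.80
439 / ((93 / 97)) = 42583 / 93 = 457.88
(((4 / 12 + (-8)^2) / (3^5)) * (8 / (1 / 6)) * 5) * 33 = 169840 / 81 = 2096.79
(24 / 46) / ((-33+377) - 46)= 6 / 3427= 0.00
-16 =-16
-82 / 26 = -41 / 13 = -3.15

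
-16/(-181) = 16/181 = 0.09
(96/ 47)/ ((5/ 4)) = 384/ 235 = 1.63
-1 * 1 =-1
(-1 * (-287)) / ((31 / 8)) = 2296 / 31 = 74.06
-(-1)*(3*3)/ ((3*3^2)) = 1/ 3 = 0.33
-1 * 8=-8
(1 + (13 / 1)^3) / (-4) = -1099 / 2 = -549.50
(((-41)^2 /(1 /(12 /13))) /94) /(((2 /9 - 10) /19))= -862353 /26884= -32.08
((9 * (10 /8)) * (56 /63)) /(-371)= -10 /371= -0.03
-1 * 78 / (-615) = 26 / 205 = 0.13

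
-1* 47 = -47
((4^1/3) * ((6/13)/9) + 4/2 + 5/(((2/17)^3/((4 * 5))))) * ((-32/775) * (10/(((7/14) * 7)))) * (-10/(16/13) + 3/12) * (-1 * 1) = -114968072/2015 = -57056.12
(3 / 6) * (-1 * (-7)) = 7 / 2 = 3.50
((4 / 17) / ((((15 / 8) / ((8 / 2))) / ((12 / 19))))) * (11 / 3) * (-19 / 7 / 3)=-5632 / 5355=-1.05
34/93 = 0.37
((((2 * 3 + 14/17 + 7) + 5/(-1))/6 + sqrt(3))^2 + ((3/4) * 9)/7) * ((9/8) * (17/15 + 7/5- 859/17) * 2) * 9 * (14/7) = -16383529287/1375640- 1652265 * sqrt(3)/289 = -21812.20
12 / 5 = 2.40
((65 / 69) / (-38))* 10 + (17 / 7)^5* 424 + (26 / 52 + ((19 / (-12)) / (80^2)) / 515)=35819.81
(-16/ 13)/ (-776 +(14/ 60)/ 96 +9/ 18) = 46080/ 29034629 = 0.00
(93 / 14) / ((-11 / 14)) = -93 / 11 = -8.45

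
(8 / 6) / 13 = 4 / 39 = 0.10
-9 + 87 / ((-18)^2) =-943 / 108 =-8.73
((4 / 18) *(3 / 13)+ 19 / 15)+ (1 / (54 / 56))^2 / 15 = 1.39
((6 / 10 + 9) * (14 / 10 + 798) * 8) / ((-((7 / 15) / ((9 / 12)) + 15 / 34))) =-469663488 / 8135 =-57733.68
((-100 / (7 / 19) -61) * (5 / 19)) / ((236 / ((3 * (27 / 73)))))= -942435 / 2291324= -0.41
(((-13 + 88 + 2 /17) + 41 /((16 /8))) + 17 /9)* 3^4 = 268533 /34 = 7898.03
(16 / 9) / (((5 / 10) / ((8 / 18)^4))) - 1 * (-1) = 67241 / 59049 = 1.14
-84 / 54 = -1.56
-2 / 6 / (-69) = 1 / 207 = 0.00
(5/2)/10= 1/4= 0.25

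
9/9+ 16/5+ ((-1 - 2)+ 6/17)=132/85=1.55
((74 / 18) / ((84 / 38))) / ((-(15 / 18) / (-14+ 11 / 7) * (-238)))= -20387 / 174930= -0.12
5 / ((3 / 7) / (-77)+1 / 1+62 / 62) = 539 / 215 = 2.51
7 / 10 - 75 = -743 / 10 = -74.30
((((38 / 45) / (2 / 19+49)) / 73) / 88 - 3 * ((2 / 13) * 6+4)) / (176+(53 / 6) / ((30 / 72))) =-25892312747 / 345716380152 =-0.07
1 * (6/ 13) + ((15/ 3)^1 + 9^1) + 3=227/ 13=17.46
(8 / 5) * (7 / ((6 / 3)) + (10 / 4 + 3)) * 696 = 10022.40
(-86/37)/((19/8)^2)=-5504/13357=-0.41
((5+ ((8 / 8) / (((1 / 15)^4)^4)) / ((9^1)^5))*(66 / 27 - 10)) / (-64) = 945510864257855 / 72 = 13132095336914.65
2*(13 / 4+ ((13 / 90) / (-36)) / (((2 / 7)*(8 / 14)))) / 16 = 83603 / 207360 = 0.40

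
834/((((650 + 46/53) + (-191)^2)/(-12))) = -530424/1967989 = -0.27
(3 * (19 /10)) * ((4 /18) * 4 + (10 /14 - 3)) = -836 /105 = -7.96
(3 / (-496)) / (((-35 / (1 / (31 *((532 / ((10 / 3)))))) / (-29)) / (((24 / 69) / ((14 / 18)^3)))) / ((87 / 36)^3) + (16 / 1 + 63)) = -19096587 / 2056330516880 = -0.00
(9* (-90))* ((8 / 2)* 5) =-16200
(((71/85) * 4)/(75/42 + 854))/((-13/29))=-115304/13239005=-0.01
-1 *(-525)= 525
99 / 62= 1.60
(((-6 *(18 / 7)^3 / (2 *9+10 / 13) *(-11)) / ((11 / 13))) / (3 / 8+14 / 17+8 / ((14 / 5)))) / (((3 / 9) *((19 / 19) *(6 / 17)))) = 4869072 / 32879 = 148.09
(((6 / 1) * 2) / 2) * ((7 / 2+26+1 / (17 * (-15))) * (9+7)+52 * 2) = 3455.62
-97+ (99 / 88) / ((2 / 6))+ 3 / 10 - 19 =-4493 / 40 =-112.32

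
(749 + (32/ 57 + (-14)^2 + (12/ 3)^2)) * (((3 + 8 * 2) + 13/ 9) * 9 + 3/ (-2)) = 20005285/ 114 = 175484.96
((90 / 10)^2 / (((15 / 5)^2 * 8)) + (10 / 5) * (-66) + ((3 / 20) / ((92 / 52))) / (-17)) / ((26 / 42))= -42986223 / 203320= -211.42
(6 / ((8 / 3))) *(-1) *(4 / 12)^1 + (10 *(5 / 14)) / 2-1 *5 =-111 / 28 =-3.96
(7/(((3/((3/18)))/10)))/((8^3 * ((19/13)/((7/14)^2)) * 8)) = 455/2801664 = 0.00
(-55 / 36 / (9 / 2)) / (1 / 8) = -220 / 81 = -2.72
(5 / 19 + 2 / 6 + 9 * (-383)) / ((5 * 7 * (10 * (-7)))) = 39289 / 27930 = 1.41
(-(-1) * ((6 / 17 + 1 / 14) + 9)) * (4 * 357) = 13458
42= 42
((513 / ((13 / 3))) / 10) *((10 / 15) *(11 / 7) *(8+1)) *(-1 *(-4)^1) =203148 / 455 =446.48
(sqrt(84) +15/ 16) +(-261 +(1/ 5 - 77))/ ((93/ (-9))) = 2 * sqrt(21) +83397/ 2480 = 42.79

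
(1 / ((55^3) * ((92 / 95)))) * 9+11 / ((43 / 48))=1616373753 / 131635900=12.28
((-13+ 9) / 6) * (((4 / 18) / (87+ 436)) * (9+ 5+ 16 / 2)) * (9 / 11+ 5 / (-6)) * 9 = 4 / 4707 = 0.00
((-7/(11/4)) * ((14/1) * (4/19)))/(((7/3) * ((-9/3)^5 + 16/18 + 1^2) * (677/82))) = 35424/21931415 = 0.00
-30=-30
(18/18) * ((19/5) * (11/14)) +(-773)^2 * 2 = 83654269/70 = 1195060.99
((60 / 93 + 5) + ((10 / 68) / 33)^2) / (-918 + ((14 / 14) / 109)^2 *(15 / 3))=-0.01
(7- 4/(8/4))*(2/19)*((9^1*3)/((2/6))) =810/19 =42.63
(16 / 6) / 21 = 8 / 63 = 0.13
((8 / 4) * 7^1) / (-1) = -14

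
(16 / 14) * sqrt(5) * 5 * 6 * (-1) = -240 * sqrt(5) / 7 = -76.67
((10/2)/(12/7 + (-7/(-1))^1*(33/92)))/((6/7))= 11270/8163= 1.38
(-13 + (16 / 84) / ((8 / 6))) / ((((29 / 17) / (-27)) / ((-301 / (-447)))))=592110 / 4321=137.03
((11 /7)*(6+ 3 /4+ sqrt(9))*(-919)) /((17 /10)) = -1971255 /238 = -8282.58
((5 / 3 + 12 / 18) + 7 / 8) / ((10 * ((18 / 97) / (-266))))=-993377 / 2160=-459.90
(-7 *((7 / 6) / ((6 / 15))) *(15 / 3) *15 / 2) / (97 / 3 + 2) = -18375 / 824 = -22.30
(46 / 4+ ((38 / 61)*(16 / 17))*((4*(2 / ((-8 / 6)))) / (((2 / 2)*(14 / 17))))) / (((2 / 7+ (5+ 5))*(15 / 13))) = 80249 / 131760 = 0.61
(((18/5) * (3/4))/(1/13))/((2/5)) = 351/4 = 87.75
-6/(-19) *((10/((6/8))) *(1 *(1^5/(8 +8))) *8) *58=2320/19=122.11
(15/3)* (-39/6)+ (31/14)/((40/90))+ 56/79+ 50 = 102597/4424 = 23.19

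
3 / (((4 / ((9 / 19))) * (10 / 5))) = 27 / 152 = 0.18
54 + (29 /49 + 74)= 6301 /49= 128.59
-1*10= -10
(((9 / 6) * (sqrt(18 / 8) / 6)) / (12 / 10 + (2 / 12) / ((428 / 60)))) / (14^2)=1605 / 1026256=0.00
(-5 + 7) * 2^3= 16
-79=-79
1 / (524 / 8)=2 / 131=0.02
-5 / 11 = -0.45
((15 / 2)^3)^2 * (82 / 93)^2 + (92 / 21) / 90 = 2010502972921 / 14530320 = 138366.05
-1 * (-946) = 946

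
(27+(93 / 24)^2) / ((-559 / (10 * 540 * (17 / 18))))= -383.33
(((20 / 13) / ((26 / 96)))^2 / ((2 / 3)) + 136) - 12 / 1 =4923964 / 28561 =172.40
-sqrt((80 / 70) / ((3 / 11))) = -2 * sqrt(462) / 21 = -2.05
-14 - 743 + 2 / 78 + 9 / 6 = -58927 / 78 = -755.47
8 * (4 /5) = 32 /5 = 6.40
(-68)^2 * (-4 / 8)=-2312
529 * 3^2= 4761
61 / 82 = 0.74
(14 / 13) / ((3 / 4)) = 56 / 39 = 1.44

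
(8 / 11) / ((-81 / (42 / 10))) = -56 / 1485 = -0.04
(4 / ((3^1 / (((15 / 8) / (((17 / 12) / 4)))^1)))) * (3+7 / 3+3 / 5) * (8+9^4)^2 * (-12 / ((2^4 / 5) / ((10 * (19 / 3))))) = -7296962785100 / 17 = -429233105005.88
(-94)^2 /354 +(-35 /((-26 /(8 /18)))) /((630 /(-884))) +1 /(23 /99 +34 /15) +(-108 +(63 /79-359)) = -206273271193 /467018217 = -441.68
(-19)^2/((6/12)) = 722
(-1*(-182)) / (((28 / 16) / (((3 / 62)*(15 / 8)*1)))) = 9.44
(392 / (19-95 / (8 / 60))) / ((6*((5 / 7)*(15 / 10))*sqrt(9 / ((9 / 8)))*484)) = -343*sqrt(2) / 7552215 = -0.00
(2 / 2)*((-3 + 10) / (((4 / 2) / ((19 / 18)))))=133 / 36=3.69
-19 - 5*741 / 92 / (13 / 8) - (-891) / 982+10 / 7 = -6552807 / 158102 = -41.45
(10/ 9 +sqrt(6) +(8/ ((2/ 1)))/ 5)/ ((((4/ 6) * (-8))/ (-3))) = 43/ 40 +9 * sqrt(6)/ 16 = 2.45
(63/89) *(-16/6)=-168/89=-1.89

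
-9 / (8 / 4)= -9 / 2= -4.50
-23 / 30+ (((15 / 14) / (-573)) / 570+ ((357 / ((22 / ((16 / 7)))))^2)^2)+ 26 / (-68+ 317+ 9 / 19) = 222439848791865847 / 117528402068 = 1892647.61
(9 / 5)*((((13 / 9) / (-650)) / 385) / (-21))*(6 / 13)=1 / 4379375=0.00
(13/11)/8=13/88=0.15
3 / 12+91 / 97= 461 / 388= 1.19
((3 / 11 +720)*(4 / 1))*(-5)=-158460 / 11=-14405.45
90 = 90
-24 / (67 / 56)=-1344 / 67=-20.06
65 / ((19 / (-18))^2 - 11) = -21060 / 3203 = -6.58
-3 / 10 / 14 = -3 / 140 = -0.02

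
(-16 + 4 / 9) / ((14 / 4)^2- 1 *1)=-112 / 81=-1.38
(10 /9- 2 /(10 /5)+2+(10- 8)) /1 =37 /9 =4.11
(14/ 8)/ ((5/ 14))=49/ 10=4.90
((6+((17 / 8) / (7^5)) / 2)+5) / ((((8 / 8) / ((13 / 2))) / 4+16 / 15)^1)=576819555 / 57950536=9.95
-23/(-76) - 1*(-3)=251/76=3.30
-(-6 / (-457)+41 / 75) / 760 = -19187 / 26049000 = -0.00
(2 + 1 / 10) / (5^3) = 21 / 1250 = 0.02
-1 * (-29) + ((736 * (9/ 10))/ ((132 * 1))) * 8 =3803/ 55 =69.15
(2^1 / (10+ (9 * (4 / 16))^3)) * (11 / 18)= 704 / 12321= 0.06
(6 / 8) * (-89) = -267 / 4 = -66.75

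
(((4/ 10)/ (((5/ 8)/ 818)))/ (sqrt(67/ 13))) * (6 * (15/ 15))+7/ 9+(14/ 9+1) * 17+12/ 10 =2044/ 45+78528 * sqrt(871)/ 1675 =1429.05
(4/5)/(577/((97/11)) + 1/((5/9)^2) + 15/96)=62080/5341149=0.01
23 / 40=0.58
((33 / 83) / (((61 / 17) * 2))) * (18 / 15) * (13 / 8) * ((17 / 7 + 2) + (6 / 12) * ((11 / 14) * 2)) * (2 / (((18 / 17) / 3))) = 9050613 / 2835280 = 3.19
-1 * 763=-763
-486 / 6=-81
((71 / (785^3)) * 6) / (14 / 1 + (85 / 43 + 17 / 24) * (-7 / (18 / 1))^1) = 7913376 / 116419442328875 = 0.00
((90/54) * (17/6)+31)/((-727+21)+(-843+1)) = -643/27864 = -0.02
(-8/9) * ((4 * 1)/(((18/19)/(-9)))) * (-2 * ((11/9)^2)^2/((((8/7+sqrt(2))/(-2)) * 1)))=-498496768/1003833+436184672 * sqrt(2)/1003833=117.91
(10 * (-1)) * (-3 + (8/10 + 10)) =-78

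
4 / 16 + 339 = 1357 / 4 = 339.25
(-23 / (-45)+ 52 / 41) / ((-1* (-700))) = 469 / 184500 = 0.00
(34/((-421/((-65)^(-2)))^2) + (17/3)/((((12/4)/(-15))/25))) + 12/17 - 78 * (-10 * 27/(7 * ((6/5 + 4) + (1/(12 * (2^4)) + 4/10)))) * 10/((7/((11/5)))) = 41663630801340799988921/42544837226431824375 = 979.29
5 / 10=0.50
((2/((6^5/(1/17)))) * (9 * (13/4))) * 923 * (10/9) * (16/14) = 59995/115668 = 0.52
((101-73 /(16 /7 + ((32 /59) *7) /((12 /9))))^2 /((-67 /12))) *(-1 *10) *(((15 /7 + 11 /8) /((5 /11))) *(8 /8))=220028482795341 /2107873600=104384.10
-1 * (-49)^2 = -2401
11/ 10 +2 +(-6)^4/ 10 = 1327/ 10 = 132.70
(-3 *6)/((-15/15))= 18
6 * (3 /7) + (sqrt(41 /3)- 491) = -3419 /7 + sqrt(123) /3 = -484.73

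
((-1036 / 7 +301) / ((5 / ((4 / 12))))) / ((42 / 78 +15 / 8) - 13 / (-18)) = 47736 / 14675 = 3.25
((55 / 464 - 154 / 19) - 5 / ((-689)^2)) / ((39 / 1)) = -0.20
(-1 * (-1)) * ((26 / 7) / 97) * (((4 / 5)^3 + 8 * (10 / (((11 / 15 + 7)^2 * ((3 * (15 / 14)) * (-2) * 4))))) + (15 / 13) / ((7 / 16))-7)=-149337189 / 999318250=-0.15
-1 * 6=-6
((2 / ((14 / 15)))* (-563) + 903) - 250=-3874 / 7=-553.43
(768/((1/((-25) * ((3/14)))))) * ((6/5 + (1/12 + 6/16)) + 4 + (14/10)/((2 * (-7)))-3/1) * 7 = -73680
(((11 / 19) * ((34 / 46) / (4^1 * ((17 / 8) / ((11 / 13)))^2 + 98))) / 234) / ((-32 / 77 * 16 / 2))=-1742279 / 390329420832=-0.00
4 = 4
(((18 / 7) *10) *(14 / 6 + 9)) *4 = 8160 / 7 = 1165.71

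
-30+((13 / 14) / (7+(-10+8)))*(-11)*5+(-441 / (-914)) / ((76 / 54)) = -9693709 / 243124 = -39.87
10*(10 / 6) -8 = 26 / 3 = 8.67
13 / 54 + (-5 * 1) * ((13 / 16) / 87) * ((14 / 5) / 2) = 2197 / 12528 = 0.18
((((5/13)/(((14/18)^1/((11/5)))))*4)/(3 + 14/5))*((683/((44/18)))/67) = 553230/176813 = 3.13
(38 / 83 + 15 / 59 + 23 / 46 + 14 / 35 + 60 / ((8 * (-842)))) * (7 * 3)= 1388157351 / 41232740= 33.67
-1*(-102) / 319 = 102 / 319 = 0.32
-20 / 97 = -0.21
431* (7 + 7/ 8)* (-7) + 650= -184871/ 8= -23108.88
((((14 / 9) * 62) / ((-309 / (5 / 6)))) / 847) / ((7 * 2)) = -155 / 7066521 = -0.00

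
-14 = -14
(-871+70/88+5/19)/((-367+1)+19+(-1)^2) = 727271/289256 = 2.51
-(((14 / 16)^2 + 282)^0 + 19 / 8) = -27 / 8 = -3.38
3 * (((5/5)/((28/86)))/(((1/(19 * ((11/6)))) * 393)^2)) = 1878283/25947432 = 0.07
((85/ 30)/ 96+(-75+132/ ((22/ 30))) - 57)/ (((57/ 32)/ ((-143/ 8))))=-3956095/ 8208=-481.98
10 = 10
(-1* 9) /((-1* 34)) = 9 /34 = 0.26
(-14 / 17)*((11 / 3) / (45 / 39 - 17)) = 0.19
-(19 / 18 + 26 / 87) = -707 / 522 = -1.35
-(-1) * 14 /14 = 1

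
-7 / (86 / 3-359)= 0.02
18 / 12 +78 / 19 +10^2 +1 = 106.61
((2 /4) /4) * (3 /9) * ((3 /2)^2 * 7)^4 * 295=1549041165 /2048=756367.76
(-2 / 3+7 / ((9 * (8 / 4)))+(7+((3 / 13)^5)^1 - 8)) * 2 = -8535365 / 3341637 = -2.55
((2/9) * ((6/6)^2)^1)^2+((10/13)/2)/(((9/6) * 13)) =946/13689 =0.07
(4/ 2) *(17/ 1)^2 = 578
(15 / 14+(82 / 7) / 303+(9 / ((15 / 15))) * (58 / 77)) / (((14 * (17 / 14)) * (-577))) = -368131 / 457707558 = -0.00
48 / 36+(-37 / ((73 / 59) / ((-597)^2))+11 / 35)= -81694276306 / 7665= -10658092.15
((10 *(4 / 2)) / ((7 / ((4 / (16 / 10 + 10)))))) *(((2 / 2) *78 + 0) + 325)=80600 / 203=397.04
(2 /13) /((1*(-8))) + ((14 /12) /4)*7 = 631 /312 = 2.02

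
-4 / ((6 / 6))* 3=-12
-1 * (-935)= 935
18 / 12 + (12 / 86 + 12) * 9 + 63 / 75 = 239931 / 2150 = 111.60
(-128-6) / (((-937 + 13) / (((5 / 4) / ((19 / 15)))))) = 0.14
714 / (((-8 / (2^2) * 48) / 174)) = -10353 / 8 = -1294.12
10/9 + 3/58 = 607/522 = 1.16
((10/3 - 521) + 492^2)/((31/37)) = 26811643/93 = 288297.24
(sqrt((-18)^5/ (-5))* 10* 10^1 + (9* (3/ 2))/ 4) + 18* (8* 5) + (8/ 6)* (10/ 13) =226013/ 312 + 19440* sqrt(10) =62199.08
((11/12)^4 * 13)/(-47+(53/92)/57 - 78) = -0.07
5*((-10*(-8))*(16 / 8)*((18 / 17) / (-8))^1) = -1800 / 17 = -105.88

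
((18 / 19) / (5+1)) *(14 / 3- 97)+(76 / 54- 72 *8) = -302245 / 513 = -589.17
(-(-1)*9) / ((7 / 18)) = 23.14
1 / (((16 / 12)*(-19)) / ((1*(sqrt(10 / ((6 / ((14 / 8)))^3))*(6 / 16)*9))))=-63*sqrt(105) / 9728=-0.07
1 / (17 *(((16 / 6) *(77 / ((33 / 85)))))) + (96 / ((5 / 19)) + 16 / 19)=112433519 / 307496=365.64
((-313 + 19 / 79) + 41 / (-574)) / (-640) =345991 / 707840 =0.49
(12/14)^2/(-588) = -0.00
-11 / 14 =-0.79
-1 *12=-12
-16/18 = -8/9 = -0.89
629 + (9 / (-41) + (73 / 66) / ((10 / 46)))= 8576239 / 13530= 633.87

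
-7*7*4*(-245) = 48020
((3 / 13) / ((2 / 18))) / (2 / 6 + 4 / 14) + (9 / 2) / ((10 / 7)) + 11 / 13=24847 / 3380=7.35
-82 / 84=-41 / 42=-0.98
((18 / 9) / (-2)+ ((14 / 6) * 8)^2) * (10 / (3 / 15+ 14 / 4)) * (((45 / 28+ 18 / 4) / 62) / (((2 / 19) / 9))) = 253990575 / 32116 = 7908.54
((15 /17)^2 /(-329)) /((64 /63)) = -2025 /869312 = -0.00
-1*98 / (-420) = 7 / 30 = 0.23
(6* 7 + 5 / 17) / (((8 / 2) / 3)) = 31.72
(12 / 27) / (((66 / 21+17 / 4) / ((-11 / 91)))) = -176 / 24219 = -0.01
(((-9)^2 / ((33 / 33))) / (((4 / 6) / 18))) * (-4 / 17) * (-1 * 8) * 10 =699840 / 17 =41167.06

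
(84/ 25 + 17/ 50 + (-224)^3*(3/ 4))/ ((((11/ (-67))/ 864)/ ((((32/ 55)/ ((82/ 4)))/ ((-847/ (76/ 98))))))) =-5933722717292544/ 5147409575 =-1152759.00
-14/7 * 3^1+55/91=-5.40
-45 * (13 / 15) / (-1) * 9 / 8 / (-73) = -351 / 584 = -0.60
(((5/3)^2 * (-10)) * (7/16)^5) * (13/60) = -5462275/56623104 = -0.10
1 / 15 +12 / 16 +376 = 22609 / 60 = 376.82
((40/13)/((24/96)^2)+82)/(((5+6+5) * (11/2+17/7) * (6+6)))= 5971/69264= 0.09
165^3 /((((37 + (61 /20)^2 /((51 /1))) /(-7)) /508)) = -325869528600000 /758521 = -429611742.59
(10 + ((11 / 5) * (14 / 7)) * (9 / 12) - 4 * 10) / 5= -267 / 50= -5.34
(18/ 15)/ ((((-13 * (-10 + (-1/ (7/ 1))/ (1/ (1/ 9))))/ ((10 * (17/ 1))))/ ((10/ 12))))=10710/ 8203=1.31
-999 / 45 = -111 / 5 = -22.20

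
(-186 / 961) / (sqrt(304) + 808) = -101 / 421445 + sqrt(19) / 842890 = -0.00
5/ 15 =0.33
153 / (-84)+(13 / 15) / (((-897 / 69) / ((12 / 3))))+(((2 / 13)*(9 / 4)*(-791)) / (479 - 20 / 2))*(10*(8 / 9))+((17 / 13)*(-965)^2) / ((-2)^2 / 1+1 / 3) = 1336403637029 / 4755660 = 281013.28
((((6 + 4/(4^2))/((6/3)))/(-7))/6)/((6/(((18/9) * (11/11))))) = -25/1008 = -0.02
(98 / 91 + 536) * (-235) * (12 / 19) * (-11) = 216581640 / 247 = 876848.74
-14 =-14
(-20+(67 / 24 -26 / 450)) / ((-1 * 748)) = 31079 / 1346400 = 0.02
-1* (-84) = 84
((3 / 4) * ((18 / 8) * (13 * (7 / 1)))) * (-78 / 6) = -31941 / 16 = -1996.31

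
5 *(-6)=-30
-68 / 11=-6.18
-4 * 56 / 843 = -224 / 843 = -0.27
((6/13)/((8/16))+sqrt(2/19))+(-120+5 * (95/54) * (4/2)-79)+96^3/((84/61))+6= sqrt(38)/19+1578161500/2457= 642312.70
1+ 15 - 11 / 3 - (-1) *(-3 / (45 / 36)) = 149 / 15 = 9.93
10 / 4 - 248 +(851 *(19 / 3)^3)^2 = 68141347774223 / 1458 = 46736178171.62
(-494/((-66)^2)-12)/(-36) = 26383/78408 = 0.34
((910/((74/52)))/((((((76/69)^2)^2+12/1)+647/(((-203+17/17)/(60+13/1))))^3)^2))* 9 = 392440336807072867926261682951560004141162165294821917743279872/7804360465742000002929195300086706227155752959358486309250938165503740625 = 0.00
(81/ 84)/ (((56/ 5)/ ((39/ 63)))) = 585/ 10976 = 0.05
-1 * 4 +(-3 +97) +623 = 713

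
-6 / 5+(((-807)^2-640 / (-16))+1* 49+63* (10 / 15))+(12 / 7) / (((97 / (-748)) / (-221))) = 2221349506 / 3395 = 654300.30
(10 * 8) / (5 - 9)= -20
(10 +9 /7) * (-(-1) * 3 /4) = 237 /28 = 8.46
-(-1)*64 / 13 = 64 / 13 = 4.92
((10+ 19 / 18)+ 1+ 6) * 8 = 1300 / 9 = 144.44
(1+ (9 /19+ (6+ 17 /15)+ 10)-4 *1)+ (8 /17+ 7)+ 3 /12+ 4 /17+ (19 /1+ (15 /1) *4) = 1968289 /19380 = 101.56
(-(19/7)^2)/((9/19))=-6859/441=-15.55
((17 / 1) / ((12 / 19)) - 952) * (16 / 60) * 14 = -3453.64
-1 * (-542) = 542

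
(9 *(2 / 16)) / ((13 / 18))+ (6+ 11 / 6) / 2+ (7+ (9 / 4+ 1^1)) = 2453 / 156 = 15.72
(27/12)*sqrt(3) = 9*sqrt(3)/4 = 3.90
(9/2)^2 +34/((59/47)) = 11171/236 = 47.33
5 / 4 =1.25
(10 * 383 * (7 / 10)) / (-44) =-2681 / 44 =-60.93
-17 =-17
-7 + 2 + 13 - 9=-1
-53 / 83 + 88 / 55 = 399 / 415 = 0.96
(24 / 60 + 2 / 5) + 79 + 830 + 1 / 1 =4554 / 5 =910.80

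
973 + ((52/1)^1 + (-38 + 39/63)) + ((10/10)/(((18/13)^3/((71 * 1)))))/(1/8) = 1201.59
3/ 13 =0.23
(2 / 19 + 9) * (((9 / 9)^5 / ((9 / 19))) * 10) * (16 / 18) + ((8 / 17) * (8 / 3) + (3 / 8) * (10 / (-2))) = 1875409 / 11016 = 170.24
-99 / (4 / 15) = -1485 / 4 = -371.25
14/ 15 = 0.93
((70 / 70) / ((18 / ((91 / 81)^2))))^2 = 68574961 / 13947137604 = 0.00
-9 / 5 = -1.80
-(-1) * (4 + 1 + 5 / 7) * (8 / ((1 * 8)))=40 / 7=5.71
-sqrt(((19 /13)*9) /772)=-3*sqrt(47671) /5018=-0.13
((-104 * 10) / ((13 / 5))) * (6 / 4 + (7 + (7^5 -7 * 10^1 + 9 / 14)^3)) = -643334736757355350 / 343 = -1875611477426691.98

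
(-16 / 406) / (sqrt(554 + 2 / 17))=-4 * sqrt(40035) / 478065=-0.00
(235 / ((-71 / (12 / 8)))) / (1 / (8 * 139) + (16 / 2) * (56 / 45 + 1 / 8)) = -17639100 / 38926531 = -0.45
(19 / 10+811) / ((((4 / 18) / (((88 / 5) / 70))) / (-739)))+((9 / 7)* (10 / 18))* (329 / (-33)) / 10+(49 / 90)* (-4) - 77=-117769543187 / 173250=-679766.48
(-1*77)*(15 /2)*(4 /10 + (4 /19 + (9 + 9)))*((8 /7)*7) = -85980.63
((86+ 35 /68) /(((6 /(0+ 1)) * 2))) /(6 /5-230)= -0.03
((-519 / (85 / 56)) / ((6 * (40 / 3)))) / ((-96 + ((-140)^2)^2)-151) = -1211 / 108845263350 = -0.00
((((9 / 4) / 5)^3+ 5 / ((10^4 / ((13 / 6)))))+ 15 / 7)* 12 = 375491 / 14000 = 26.82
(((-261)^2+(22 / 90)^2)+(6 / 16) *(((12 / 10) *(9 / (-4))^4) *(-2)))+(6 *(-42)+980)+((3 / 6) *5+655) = 72040486307 / 1036800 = 69483.49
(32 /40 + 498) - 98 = 2004 /5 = 400.80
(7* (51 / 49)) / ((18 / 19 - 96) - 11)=-969 / 14105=-0.07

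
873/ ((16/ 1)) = 873/ 16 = 54.56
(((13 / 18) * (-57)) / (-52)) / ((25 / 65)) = 2.06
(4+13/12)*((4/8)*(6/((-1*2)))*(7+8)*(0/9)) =0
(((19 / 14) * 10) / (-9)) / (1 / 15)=-475 / 21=-22.62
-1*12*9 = -108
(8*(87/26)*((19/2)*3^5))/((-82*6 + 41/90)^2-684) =6507199800/25370133373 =0.26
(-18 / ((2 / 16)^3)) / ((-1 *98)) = 4608 / 49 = 94.04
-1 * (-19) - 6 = 13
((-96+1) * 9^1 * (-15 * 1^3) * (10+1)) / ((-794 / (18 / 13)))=-1269675 / 5161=-246.01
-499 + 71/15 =-7414/15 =-494.27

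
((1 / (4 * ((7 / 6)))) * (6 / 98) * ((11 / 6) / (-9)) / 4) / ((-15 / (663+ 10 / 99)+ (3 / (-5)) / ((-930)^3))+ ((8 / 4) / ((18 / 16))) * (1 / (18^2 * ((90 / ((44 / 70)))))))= 29405018103305625 / 993892301462694382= 0.03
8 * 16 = 128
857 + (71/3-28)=852.67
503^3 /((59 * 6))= 127263527 /354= 359501.49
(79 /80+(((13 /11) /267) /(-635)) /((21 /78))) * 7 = 206263039 /29839920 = 6.91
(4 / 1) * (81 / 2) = 162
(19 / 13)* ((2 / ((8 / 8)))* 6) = 228 / 13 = 17.54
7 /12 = 0.58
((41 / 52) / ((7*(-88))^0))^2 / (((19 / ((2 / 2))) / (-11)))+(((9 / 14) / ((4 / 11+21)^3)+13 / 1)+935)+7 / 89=393669182798223753 / 415386063638000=947.72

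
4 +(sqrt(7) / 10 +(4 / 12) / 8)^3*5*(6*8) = 361*sqrt(7) / 200 +8809 / 1440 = 10.89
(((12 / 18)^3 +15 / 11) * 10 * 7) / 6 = 17255 / 891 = 19.37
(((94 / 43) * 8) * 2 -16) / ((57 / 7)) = 1904 / 817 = 2.33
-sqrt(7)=-2.65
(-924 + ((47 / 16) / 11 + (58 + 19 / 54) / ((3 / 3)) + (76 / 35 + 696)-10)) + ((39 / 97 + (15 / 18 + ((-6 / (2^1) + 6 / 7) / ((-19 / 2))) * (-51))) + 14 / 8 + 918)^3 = 51172542930630003268315823 / 68022924352447680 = 752283784.00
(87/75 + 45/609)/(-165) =-6262/837375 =-0.01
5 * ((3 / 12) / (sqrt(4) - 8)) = -5 / 24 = -0.21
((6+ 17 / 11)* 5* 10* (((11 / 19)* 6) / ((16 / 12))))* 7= 130725 / 19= 6880.26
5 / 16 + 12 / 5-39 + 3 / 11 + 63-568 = -476093 / 880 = -541.01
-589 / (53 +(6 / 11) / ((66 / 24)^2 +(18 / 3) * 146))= -91593623 / 8241967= -11.11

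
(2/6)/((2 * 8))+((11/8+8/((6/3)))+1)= 307/48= 6.40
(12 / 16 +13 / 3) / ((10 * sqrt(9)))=61 / 360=0.17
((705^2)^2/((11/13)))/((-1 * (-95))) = 642288011625/209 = 3073148380.98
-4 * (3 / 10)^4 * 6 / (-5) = 243 / 6250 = 0.04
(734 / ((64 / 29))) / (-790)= -10643 / 25280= -0.42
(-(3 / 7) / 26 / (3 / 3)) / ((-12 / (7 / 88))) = 1 / 9152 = 0.00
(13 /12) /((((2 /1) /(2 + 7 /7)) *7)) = 0.23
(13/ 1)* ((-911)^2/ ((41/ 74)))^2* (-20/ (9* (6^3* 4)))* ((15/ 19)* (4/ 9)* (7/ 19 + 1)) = -36021452168.19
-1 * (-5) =5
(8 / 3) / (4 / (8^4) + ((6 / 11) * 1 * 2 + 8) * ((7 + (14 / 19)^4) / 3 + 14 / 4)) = 11743485952 / 237473330993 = 0.05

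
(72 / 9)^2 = 64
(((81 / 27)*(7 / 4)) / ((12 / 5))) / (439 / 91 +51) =637 / 16256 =0.04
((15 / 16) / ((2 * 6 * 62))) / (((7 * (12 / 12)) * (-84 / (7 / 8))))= -5 / 2666496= -0.00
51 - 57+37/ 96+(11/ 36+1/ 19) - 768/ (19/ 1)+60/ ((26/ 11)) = -20.29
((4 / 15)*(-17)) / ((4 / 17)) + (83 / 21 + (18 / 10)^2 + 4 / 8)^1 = -4051 / 350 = -11.57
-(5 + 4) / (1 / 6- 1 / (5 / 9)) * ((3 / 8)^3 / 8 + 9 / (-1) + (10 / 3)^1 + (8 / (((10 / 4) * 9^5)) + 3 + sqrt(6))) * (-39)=41818732397 / 73156608- 10530 * sqrt(6) / 49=45.24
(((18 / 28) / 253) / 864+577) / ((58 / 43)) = 427.78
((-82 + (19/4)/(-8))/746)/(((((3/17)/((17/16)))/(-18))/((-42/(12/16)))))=-16040367/23872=-671.93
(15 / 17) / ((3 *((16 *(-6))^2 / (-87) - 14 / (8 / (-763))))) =580 / 2424217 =0.00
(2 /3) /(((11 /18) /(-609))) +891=2493 /11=226.64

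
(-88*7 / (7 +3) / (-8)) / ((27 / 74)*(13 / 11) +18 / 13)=58201 / 13725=4.24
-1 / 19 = -0.05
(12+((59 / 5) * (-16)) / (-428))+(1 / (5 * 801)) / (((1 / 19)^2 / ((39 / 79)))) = 140897159 / 11284755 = 12.49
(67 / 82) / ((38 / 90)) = 3015 / 1558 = 1.94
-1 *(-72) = 72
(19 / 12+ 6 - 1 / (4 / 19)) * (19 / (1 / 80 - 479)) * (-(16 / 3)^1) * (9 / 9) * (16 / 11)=3307520 / 3793581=0.87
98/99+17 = 1781/99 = 17.99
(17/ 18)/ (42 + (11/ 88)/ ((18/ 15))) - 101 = -612227/ 6063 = -100.98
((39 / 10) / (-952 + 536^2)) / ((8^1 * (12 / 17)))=221 / 91630080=0.00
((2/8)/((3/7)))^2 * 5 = 245/144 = 1.70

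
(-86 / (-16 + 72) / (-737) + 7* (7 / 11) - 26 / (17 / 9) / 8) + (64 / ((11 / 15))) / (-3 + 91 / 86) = -618177727 / 14646401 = -42.21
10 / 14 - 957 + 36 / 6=-6652 / 7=-950.29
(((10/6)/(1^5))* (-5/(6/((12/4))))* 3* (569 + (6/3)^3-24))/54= -13825/108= -128.01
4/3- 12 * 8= -284/3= -94.67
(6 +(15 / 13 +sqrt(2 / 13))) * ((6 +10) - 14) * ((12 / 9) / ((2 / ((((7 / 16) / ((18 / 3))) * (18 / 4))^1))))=7 * sqrt(26) / 208 +651 / 208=3.30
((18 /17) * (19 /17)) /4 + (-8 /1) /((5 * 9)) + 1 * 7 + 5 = 315191 /26010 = 12.12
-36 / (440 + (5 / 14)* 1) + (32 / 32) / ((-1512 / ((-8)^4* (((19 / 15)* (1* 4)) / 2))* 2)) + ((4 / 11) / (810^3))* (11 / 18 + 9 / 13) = -230434924409821 / 65592201975300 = -3.51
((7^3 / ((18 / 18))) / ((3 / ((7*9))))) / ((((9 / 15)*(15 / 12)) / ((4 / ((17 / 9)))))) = 345744 / 17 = 20337.88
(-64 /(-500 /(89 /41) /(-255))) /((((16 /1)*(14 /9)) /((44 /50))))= -449361 /179375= -2.51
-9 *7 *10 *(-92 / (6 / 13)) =125580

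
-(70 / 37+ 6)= -292 / 37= -7.89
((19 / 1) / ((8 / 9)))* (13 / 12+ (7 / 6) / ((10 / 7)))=40.61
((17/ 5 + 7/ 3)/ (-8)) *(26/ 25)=-559/ 750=-0.75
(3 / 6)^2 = 0.25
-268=-268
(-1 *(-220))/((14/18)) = 1980/7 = 282.86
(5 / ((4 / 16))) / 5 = 4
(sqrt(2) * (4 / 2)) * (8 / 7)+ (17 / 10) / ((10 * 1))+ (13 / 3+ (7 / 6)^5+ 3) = 16 * sqrt(2) / 7+ 1878823 / 194400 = 12.90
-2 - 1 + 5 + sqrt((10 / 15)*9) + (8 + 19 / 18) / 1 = sqrt(6) + 199 / 18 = 13.51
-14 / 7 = -2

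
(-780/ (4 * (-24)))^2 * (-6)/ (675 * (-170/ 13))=2197/ 48960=0.04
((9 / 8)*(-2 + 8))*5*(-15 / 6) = -675 / 8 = -84.38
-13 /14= -0.93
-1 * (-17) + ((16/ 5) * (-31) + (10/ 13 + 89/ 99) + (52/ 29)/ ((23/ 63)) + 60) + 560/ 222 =-2080039418/ 158809365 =-13.10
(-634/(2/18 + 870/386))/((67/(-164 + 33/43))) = 3864864951/5917574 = 653.12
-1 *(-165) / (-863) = -165 / 863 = -0.19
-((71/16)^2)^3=-128100283921/16777216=-7635.37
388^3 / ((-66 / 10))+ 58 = -292053446 / 33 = -8850104.42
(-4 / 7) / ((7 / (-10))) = 40 / 49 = 0.82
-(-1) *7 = 7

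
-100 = -100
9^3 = 729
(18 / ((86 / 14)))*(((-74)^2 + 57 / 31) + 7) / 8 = 2008.98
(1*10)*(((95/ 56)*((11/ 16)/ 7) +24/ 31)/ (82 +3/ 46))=0.11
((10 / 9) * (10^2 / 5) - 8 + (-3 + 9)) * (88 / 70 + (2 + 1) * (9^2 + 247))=896584 / 45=19924.09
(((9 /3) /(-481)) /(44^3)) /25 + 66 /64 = 1056348147 /1024337600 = 1.03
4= 4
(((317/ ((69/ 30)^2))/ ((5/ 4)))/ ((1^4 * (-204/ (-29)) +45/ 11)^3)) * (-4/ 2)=-1646460416480/ 23646870340821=-0.07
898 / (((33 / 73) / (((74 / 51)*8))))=38807968 / 1683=23058.80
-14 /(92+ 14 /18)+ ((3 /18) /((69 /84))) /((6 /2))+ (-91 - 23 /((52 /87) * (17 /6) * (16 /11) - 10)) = -329239770221 /3740020110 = -88.03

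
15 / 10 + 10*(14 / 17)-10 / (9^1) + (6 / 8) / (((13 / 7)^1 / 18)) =31612 / 1989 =15.89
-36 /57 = -12 /19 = -0.63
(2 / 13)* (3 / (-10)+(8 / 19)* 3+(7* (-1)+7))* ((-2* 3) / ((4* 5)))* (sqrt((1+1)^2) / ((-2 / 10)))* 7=3843 / 1235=3.11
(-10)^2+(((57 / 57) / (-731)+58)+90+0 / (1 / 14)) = 181287 / 731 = 248.00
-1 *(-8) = 8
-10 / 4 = -5 / 2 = -2.50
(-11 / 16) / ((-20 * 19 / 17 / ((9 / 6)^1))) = 561 / 12160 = 0.05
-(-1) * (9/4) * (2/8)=9/16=0.56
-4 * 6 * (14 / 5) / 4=-84 / 5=-16.80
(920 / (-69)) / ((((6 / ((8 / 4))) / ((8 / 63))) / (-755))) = 241600 / 567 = 426.10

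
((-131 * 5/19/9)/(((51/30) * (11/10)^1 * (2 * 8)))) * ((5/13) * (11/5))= -16375/151164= -0.11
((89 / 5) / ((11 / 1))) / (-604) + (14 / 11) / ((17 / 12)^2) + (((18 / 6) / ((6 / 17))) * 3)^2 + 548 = 2877489396 / 2400145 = 1198.88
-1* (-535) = 535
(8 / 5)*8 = 64 / 5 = 12.80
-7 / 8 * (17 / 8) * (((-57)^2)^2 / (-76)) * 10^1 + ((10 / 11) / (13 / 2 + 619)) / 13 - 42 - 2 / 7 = 413949215325691 / 160288128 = 2582531.97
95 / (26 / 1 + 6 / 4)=38 / 11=3.45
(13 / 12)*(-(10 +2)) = -13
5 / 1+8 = 13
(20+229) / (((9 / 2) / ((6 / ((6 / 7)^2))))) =4067 / 9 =451.89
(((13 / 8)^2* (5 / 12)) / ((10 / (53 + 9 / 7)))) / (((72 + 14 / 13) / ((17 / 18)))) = 37349 / 483840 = 0.08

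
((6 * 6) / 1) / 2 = 18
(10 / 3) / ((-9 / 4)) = -40 / 27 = -1.48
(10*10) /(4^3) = 25 /16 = 1.56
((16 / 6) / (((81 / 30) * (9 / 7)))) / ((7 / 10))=800 / 729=1.10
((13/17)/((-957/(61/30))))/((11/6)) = -793/894795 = -0.00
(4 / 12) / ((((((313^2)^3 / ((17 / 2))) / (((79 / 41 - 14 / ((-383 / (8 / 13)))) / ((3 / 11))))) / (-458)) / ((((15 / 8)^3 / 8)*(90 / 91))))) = -287561556995625 / 35773658175178554604832768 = -0.00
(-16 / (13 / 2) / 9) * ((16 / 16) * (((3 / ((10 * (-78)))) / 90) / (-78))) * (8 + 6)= -28 / 13346775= -0.00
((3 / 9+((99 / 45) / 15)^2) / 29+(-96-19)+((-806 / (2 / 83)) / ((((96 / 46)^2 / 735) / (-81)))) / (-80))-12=-3818816838683759 / 668160000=-5715422.71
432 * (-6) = -2592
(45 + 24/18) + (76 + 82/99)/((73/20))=486971/7227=67.38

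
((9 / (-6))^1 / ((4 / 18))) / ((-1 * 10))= 27 / 40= 0.68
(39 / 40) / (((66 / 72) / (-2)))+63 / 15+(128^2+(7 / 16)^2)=230718599 / 14080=16386.26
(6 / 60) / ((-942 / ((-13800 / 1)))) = 230 / 157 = 1.46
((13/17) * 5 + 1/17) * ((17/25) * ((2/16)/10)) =33/1000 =0.03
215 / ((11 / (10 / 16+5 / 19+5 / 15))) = 119755 / 5016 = 23.87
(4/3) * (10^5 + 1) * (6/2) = 400004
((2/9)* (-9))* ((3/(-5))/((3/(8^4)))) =8192/5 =1638.40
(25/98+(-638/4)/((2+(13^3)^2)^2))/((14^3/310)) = 4103643393761185/142389542236480308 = 0.03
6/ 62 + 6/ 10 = 108/ 155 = 0.70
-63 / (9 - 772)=9 / 109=0.08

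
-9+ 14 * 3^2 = 117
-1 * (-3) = 3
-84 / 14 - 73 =-79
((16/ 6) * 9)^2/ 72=8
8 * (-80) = -640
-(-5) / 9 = 5 / 9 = 0.56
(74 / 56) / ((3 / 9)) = 111 / 28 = 3.96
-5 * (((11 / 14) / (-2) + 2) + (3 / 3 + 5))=-1065 / 28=-38.04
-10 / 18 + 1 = 4 / 9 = 0.44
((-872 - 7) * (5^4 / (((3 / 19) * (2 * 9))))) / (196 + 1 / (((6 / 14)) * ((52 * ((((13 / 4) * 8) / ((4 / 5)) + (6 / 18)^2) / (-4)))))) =-26551110625 / 26921412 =-986.25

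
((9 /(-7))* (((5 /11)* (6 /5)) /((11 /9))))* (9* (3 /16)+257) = -1005777 /6776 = -148.43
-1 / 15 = -0.07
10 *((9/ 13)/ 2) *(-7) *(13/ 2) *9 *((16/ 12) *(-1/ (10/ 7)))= 1323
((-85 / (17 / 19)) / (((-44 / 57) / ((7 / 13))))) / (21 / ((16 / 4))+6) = 2527 / 429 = 5.89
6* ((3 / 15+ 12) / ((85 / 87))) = 31842 / 425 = 74.92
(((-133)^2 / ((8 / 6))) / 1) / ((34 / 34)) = 53067 / 4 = 13266.75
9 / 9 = 1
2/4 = 1/2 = 0.50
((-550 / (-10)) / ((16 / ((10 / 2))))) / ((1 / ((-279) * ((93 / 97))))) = -7135425 / 1552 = -4597.57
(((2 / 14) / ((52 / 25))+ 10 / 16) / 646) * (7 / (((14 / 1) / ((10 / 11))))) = 0.00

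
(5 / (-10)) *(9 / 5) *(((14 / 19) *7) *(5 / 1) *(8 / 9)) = -392 / 19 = -20.63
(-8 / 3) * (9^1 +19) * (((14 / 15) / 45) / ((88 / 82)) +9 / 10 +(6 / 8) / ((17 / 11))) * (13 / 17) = -516292504 / 6437475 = -80.20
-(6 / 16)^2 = -9 / 64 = -0.14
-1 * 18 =-18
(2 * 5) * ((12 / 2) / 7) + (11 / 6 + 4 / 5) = 2353 / 210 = 11.20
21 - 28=-7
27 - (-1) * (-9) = 18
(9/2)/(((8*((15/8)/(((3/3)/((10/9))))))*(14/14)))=27/100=0.27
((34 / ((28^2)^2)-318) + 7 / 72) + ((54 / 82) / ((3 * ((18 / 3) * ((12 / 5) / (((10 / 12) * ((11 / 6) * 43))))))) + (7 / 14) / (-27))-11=-327.92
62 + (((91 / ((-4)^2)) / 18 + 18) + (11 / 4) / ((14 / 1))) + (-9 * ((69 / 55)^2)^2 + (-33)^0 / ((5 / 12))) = 1118267536201 / 18447660000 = 60.62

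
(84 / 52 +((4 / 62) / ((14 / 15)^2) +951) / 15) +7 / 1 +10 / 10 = 14419323 / 197470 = 73.02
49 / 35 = 7 / 5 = 1.40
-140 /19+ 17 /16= -6.31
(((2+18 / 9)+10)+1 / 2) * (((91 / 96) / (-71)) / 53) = -2639 / 722496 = -0.00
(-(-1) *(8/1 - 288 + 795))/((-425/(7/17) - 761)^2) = 25235/157552704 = 0.00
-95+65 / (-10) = -203 / 2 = -101.50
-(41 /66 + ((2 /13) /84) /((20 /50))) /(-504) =7517 /6054048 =0.00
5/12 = 0.42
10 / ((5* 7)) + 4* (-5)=-138 / 7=-19.71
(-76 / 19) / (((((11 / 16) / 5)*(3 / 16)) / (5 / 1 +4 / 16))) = -8960 / 11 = -814.55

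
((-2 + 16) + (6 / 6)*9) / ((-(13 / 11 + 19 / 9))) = -2277 / 326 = -6.98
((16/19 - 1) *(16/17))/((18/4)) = -32/969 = -0.03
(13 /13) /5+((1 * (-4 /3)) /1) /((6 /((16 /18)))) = 1 /405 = 0.00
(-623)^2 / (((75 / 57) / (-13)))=-95867863 / 25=-3834714.52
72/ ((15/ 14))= 336/ 5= 67.20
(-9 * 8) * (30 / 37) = -2160 / 37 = -58.38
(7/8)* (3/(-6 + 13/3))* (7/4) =-441/160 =-2.76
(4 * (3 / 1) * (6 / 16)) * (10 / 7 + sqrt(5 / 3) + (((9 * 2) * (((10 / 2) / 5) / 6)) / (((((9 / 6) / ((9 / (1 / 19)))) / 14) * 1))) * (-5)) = -754065 / 7 + 3 * sqrt(15) / 2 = -107717.76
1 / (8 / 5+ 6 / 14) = 0.49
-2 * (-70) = 140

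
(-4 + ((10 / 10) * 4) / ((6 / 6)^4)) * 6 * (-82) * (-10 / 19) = 0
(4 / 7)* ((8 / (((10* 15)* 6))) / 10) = 4 / 7875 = 0.00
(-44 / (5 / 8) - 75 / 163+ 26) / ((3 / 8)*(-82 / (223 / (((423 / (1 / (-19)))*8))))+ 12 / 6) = -8153103 / 1611701620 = -0.01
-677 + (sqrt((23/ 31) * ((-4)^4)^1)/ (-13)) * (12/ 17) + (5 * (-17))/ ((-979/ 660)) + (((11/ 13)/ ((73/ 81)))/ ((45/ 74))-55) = -284275746/ 422305-192 * sqrt(713)/ 6851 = -673.90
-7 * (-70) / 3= 163.33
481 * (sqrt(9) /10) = 1443 /10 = 144.30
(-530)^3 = -148877000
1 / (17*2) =1 / 34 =0.03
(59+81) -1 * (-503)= 643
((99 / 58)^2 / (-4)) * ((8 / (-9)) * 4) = 2178 / 841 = 2.59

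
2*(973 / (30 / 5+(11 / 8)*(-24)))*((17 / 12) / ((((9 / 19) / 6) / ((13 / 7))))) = -583661 / 243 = -2401.90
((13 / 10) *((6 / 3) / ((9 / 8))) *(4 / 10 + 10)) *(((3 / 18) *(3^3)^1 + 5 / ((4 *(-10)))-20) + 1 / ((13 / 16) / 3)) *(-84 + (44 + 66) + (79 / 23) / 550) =-10614836414 / 1423125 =-7458.82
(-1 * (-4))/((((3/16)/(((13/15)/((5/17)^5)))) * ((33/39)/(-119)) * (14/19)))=-2480183489888/1546875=-1603350.94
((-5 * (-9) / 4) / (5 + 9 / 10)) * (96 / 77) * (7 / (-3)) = -3600 / 649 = -5.55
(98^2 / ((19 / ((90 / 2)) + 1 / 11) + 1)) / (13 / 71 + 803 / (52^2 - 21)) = 32342854005 / 2458111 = 13157.61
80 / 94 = 40 / 47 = 0.85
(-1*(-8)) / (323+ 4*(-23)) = 0.03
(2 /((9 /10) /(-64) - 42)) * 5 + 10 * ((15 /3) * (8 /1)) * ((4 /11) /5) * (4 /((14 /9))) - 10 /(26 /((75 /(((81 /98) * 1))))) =9609027530 /242243001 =39.67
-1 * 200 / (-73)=200 / 73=2.74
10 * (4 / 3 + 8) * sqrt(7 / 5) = 56 * sqrt(35) / 3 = 110.43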